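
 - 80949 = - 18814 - 62135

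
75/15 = 5 = 5.00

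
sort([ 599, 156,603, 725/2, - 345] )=[ -345,156,725/2, 599,603]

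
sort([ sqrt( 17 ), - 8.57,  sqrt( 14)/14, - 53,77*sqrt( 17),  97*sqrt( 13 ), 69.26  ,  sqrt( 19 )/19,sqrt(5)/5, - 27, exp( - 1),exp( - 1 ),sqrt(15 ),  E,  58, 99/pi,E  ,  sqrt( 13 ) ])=[  -  53, - 27, - 8.57,  sqrt( 19) /19,sqrt( 14 ) /14, exp( - 1 ), exp( - 1 ),sqrt( 5) /5, E,  E, sqrt( 13), sqrt( 15 ),sqrt( 17),  99/pi,  58, 69.26, 77 *sqrt ( 17), 97 *sqrt( 13) ] 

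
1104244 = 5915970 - 4811726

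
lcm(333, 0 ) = 0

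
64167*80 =5133360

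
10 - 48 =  - 38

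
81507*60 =4890420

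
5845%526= 59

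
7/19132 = 7/19132 = 0.00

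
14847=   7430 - -7417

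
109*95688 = 10429992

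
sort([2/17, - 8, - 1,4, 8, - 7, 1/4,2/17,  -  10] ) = [-10, - 8, - 7,-1  ,  2/17, 2/17,  1/4,4,8]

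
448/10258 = 224/5129  =  0.04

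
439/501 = 439/501=0.88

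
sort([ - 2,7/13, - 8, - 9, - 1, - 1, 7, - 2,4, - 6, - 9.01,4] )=[ - 9.01, - 9, - 8  , - 6  , - 2, - 2, - 1,- 1, 7/13,4, 4,7 ]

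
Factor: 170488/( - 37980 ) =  - 2^1 * 3^(-2)*5^( - 1)*101^1  =  - 202/45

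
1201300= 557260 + 644040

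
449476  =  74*6074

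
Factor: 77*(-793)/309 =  - 3^( - 1)*7^1*11^1*13^1 * 61^1*103^( - 1 ) = - 61061/309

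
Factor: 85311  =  3^2*9479^1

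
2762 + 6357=9119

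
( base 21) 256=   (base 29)157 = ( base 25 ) 1EI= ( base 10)993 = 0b1111100001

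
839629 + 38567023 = 39406652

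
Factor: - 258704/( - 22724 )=148/13 = 2^2 *13^( - 1) *37^1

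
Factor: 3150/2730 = 3^1 * 5^1 * 13^( - 1) = 15/13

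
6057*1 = 6057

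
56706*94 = 5330364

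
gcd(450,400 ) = 50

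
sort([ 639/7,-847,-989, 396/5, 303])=[ - 989,-847,  396/5, 639/7, 303 ]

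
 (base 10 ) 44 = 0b101100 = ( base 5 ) 134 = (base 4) 230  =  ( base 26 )1I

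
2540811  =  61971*41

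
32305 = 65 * 497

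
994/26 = 497/13 = 38.23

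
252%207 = 45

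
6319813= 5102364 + 1217449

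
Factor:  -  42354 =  - 2^1 * 3^2 * 13^1*181^1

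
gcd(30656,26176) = 64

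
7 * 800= 5600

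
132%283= 132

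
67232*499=33548768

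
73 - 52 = 21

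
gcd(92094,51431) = 1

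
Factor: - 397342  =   - 2^1*11^1 * 18061^1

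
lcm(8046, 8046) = 8046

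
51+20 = 71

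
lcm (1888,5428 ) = 43424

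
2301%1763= 538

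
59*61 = 3599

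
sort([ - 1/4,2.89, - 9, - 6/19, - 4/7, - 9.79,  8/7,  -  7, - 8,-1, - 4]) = [ - 9.79, - 9, - 8, - 7, - 4, - 1 , - 4/7, - 6/19,- 1/4,  8/7,2.89] 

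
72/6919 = 72/6919 = 0.01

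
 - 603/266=- 3 + 195/266 = -2.27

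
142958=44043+98915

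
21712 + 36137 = 57849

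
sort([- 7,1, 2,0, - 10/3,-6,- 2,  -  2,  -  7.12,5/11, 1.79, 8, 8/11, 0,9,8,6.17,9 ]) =[ - 7.12, - 7, - 6, - 10/3,  -  2 ,-2,0,0,5/11, 8/11, 1,1.79,2,6.17,8 , 8,9,9] 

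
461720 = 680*679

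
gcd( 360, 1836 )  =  36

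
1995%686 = 623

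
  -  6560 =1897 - 8457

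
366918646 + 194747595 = 561666241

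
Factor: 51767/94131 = 3^ ( - 2)*10459^ (- 1 )*51767^1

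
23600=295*80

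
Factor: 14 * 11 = 2^1*7^1 * 11^1 = 154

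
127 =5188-5061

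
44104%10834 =768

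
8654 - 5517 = 3137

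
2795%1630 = 1165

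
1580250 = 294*5375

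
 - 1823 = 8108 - 9931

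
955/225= 191/45  =  4.24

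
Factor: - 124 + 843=719^1= 719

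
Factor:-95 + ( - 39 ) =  - 134 = -2^1*67^1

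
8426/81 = 104 + 2/81=104.02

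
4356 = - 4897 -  - 9253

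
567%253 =61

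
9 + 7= 16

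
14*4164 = 58296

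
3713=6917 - 3204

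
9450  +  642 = 10092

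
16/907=16/907= 0.02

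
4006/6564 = 2003/3282 = 0.61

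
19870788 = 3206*6198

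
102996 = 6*17166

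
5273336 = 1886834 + 3386502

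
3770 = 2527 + 1243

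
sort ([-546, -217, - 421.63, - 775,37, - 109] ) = [-775 ,  -  546 , - 421.63, - 217,- 109, 37 ] 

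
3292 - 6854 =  - 3562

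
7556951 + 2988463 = 10545414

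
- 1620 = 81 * ( - 20)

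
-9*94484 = -850356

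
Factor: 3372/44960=3/40 = 2^( - 3 )*3^1 * 5^( - 1 ) 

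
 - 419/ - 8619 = 419/8619= 0.05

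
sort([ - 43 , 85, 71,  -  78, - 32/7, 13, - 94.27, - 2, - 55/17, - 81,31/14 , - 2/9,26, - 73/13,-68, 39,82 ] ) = [  -  94.27,-81 ,-78, - 68 , - 43,-73/13, - 32/7 ,-55/17,-2 ,- 2/9,31/14 , 13  ,  26,39,  71, 82, 85] 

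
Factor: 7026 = 2^1*3^1*1171^1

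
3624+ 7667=11291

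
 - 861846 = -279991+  - 581855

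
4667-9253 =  - 4586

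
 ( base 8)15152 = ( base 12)3AB6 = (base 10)6762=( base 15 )200C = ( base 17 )166D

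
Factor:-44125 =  - 5^3 * 353^1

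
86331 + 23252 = 109583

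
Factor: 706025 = 5^2*31^1 *911^1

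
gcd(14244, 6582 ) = 6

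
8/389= 8/389 = 0.02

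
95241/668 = 95241/668=142.58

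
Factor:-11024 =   -  2^4*13^1*53^1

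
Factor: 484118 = 2^1*242059^1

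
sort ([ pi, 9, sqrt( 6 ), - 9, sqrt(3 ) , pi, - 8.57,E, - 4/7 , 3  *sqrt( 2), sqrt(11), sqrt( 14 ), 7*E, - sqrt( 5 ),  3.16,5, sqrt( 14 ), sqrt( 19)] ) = [ - 9, - 8.57, - sqrt( 5 ) , - 4/7,sqrt( 3), sqrt ( 6 ) , E, pi, pi, 3.16 , sqrt( 11),sqrt( 14 ),  sqrt( 14 ),3*sqrt( 2 ), sqrt( 19 ), 5,  9,7*E ] 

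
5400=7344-1944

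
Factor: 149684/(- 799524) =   -  3^( - 3 )*11^ ( - 1)*23^1*  673^( - 1) * 1627^1 = - 37421/199881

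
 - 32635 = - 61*535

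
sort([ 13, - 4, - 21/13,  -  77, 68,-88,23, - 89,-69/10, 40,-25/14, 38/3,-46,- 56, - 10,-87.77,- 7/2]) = [ - 89,-88,  -  87.77,- 77, - 56,-46,-10, - 69/10,-4, - 7/2 , - 25/14, - 21/13, 38/3, 13,  23,40, 68]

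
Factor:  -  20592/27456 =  - 2^( - 2)*3^1  =  - 3/4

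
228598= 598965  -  370367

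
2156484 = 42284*51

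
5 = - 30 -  - 35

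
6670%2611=1448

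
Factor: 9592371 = 3^3*47^1 * 7559^1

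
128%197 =128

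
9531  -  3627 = 5904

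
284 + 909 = 1193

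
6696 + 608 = 7304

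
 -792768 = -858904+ 66136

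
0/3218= 0 = 0.00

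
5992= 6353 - 361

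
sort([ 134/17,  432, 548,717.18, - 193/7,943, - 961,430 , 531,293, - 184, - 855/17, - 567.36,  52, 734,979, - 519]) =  [ - 961,-567.36 , - 519, - 184,-855/17, - 193/7, 134/17, 52, 293,430,  432,531, 548,717.18, 734, 943, 979 ] 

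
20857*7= 145999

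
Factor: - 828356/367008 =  - 207089/91752 =- 2^ ( - 3)*3^( - 1 )*29^1*37^1*193^1*3823^( - 1)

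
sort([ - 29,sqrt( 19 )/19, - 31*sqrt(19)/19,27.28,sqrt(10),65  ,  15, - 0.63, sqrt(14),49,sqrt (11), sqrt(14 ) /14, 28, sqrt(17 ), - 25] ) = [ - 29, - 25, - 31*sqrt ( 19) /19,-0.63,sqrt( 19) /19,sqrt(14 )/14,sqrt(10),sqrt ( 11),sqrt( 14), sqrt(17),  15,27.28, 28,49,65 ]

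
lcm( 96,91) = 8736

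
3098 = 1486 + 1612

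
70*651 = 45570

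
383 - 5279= - 4896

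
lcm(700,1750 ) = 3500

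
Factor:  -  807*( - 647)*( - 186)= - 97115994 = - 2^1*3^2*31^1*269^1  *647^1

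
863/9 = 863/9  =  95.89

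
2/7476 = 1/3738 =0.00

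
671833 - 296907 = 374926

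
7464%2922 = 1620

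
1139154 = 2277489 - 1138335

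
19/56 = 19/56  =  0.34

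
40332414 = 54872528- 14540114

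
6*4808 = 28848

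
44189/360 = 44189/360 = 122.75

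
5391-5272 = 119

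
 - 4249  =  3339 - 7588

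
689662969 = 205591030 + 484071939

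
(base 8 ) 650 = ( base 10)424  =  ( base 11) 356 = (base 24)HG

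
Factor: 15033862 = 2^1*67^1*151^1*743^1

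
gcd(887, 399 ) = 1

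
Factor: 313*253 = 79189 = 11^1* 23^1*313^1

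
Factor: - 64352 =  - 2^5*2011^1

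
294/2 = 147 = 147.00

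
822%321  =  180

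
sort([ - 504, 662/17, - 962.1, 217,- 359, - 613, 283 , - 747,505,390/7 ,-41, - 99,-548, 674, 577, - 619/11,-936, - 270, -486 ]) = [-962.1,  -  936,-747, - 613, - 548,-504 , - 486,-359, - 270, - 99, - 619/11 , - 41,  662/17, 390/7,217,283,  505, 577, 674] 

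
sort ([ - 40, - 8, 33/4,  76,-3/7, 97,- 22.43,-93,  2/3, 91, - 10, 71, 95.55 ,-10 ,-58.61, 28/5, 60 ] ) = [ - 93,-58.61, - 40,- 22.43, - 10, - 10, - 8,-3/7, 2/3,28/5,33/4, 60, 71, 76, 91, 95.55 , 97] 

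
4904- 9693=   -  4789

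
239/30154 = 239/30154  =  0.01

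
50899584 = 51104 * 996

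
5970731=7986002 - 2015271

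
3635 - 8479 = -4844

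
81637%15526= 4007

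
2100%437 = 352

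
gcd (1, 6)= 1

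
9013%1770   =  163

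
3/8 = 3/8 =0.38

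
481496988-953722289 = -472225301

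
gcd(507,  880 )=1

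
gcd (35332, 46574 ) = 1606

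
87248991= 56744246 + 30504745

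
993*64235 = 63785355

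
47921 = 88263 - 40342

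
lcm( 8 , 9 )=72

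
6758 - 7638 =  - 880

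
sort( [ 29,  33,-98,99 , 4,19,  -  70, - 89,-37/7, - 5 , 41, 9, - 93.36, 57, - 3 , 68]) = [-98, -93.36,-89,  -  70,- 37/7, - 5,-3, 4, 9 , 19,29, 33,41,57, 68,99 ]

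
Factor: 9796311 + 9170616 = 3^1*7^1*23^1 * 107^1 * 367^1 = 18966927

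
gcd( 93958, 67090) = 2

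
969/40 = 24+9/40 = 24.23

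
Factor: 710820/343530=718/347 = 2^1*347^( - 1)*359^1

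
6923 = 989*7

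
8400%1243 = 942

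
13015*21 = 273315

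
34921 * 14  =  488894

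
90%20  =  10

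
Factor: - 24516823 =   -  24516823^1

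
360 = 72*5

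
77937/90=865  +  29/30 = 865.97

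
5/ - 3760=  - 1 + 751/752 = - 0.00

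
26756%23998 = 2758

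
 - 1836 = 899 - 2735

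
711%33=18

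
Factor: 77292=2^2*3^2*19^1 * 113^1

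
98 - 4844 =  - 4746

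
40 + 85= 125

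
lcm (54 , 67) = 3618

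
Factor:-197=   -197^1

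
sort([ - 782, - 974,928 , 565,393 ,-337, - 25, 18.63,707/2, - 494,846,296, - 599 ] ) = [ - 974, - 782, - 599, - 494,- 337, - 25,18.63 , 296, 707/2, 393,565,  846,928]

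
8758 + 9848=18606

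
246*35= 8610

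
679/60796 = 679/60796 = 0.01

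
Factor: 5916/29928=17/86 = 2^( - 1) * 17^1*43^( - 1)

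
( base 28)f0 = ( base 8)644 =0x1A4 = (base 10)420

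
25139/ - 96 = -25139/96 = - 261.86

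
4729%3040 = 1689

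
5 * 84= 420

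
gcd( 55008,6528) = 96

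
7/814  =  7/814=0.01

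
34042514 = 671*50734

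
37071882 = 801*46282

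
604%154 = 142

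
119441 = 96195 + 23246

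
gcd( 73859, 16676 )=1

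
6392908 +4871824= 11264732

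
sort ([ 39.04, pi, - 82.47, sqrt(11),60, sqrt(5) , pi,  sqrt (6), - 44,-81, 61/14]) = [ - 82.47, - 81, - 44, sqrt(5), sqrt( 6), pi, pi, sqrt(11),61/14, 39.04, 60] 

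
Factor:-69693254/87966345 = -2^1*3^(-1 )*5^( - 1) * 19^1*59^( - 1)*99397^( - 1) * 1834033^1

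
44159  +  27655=71814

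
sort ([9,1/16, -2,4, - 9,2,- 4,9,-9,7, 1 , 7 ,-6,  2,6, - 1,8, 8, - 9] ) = [ - 9,  -  9, - 9, - 6, - 4, - 2,-1, 1/16,1,2, 2, 4 , 6,7 , 7,  8, 8,9 , 9 ] 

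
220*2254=495880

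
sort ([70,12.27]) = [ 12.27,70]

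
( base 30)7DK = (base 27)95e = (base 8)15066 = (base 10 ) 6710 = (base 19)IB3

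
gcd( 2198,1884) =314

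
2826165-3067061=-240896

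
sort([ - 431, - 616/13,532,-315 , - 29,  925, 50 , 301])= [ - 431, - 315,-616/13,  -  29, 50, 301,532,925]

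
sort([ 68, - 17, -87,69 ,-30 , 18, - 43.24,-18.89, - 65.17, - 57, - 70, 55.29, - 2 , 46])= [ - 87, - 70, - 65.17, -57, - 43.24, -30,-18.89 , - 17,-2, 18, 46 , 55.29 , 68, 69]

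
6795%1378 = 1283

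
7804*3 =23412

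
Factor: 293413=293413^1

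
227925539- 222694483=5231056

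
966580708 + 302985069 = 1269565777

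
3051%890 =381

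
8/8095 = 8/8095 =0.00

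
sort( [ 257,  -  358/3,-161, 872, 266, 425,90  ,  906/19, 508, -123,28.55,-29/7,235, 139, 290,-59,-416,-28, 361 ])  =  [ - 416,-161,-123, - 358/3, - 59, - 28, - 29/7,28.55, 906/19, 90, 139, 235 , 257,266,  290, 361,425, 508, 872 ] 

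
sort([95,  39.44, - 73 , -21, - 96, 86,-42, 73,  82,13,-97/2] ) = [-96, - 73,-97/2, - 42, - 21, 13, 39.44, 73,  82,86,95 ]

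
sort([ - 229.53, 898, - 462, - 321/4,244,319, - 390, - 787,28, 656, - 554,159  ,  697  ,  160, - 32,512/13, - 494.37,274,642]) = [  -  787, - 554, - 494.37, - 462, - 390 ,-229.53, - 321/4, - 32, 28,512/13,159,160, 244,274, 319,642,656,697,898 ]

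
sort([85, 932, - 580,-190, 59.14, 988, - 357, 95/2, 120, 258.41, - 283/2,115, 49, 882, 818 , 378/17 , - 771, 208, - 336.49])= [ - 771, - 580,  -  357, - 336.49, -190, - 283/2, 378/17,  95/2, 49,59.14, 85, 115,120, 208, 258.41,818, 882, 932 , 988 ]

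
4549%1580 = 1389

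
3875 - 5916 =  - 2041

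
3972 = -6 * (-662 ) 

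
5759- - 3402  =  9161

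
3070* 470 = 1442900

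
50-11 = 39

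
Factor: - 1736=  - 2^3*7^1 * 31^1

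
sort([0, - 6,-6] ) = [ - 6, - 6,0]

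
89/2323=89/2323 = 0.04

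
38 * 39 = 1482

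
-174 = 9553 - 9727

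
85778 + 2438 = 88216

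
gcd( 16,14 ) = 2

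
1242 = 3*414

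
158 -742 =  - 584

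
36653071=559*65569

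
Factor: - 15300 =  - 2^2*3^2*5^2*17^1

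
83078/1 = 83078 = 83078.00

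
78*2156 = 168168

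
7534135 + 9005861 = 16539996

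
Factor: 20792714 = 2^1*89^1*199^1*587^1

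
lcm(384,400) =9600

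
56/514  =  28/257 = 0.11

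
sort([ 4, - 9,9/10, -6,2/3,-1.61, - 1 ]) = [-9, -6, - 1.61,-1,  2/3, 9/10,4 ] 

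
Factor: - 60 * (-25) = 1500  =  2^2 * 3^1 * 5^3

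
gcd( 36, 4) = 4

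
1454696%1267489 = 187207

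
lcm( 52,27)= 1404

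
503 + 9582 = 10085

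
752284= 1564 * 481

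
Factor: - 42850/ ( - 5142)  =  25/3  =  3^ ( - 1 )*5^2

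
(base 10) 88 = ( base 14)64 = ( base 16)58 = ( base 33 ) 2M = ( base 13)6a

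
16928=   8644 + 8284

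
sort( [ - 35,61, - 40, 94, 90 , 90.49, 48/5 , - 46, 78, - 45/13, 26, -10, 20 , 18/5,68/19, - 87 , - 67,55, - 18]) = [ - 87 , - 67, - 46,- 40,  -  35 , - 18, - 10, - 45/13, 68/19 , 18/5, 48/5, 20, 26,55 , 61, 78,90, 90.49,94]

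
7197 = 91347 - 84150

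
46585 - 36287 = 10298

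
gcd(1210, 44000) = 110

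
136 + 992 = 1128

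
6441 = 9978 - 3537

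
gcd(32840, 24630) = 8210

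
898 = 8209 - 7311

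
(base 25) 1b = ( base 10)36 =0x24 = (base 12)30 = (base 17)22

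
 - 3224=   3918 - 7142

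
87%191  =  87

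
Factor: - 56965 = -5^1*11393^1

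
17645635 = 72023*245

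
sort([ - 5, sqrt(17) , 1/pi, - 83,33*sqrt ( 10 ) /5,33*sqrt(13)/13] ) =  [ - 83, - 5, 1/pi, sqrt(17), 33*sqrt( 13)/13, 33 *sqrt(10)/5 ] 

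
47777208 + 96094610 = 143871818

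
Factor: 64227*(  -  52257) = -3356310339=- 3^2*79^1*271^1 * 17419^1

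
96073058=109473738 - 13400680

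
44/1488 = 11/372=0.03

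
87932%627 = 152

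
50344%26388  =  23956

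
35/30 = 7/6   =  1.17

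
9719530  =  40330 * 241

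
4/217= 4/217= 0.02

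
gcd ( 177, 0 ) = 177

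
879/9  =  97 + 2/3 = 97.67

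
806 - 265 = 541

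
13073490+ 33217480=46290970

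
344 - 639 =  -  295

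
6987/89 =78+ 45/89 =78.51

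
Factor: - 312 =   -  2^3 * 3^1*13^1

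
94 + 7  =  101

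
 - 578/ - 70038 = 289/35019  =  0.01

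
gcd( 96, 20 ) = 4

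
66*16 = 1056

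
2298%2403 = 2298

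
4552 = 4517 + 35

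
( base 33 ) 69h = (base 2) 1101011000000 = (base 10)6848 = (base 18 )1328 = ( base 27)9ah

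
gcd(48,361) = 1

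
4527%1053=315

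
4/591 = 4/591  =  0.01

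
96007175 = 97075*989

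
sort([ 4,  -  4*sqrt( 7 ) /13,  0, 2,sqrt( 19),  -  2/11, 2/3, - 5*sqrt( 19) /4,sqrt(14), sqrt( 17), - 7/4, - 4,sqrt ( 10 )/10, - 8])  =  [ - 8 ,-5*sqrt (19) /4, - 4, - 7/4 , - 4*sqrt(7) /13, - 2/11, 0, sqrt( 10)/10,2/3,  2 , sqrt(14),  4, sqrt(17),  sqrt(19)]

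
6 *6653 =39918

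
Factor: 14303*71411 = 14303^1*71411^1 =1021391533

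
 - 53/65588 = -53/65588 =-0.00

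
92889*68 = 6316452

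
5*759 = 3795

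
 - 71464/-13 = 71464/13 = 5497.23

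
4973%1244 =1241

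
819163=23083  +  796080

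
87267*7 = 610869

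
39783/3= 13261 = 13261.00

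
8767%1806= 1543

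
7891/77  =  102 + 37/77 = 102.48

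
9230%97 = 15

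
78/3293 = 78/3293 = 0.02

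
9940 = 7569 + 2371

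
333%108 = 9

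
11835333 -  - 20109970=31945303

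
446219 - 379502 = 66717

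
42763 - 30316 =12447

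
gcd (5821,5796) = 1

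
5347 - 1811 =3536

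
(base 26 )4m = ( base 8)176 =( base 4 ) 1332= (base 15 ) 86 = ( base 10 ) 126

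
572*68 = 38896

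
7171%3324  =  523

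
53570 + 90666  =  144236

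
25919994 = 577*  44922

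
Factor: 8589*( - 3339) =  -28678671 = -3^3 * 7^2*53^1*409^1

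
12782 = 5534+7248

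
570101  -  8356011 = - 7785910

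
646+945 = 1591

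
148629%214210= 148629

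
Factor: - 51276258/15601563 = -5697362/1733507 = - 2^1 * 11^1*17^( - 1 ) * 107^(  -  1 ) * 953^( - 1) * 258971^1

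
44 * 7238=318472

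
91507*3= 274521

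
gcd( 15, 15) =15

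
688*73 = 50224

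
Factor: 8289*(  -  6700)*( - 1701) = 94467246300 = 2^2*3^8*5^2*7^1*67^1*307^1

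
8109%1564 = 289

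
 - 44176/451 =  - 4016/41 =-97.95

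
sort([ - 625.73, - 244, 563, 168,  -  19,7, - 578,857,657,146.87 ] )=[ - 625.73, - 578, - 244, - 19,7,146.87, 168 , 563,657 , 857] 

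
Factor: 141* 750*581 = 2^1*3^2*5^3 * 7^1*47^1*83^1 = 61440750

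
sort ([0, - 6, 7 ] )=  [ - 6,0, 7]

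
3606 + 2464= 6070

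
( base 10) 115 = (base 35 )3a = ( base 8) 163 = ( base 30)3p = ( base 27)47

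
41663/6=41663/6=6943.83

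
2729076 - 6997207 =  - 4268131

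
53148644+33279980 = 86428624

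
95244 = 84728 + 10516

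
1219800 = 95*12840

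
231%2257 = 231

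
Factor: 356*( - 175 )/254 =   -  2^1*5^2*7^1 * 89^1*127^( - 1) =- 31150/127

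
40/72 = 5/9 = 0.56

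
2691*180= 484380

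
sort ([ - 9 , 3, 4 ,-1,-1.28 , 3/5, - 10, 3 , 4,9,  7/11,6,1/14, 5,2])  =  [ - 10,-9, - 1.28, - 1,1/14, 3/5 , 7/11 , 2,3, 3, 4,4,  5, 6,  9]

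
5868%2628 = 612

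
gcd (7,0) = 7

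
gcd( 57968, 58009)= 1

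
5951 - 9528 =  -3577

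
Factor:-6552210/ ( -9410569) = 936030/1344367 = 2^1*3^1*5^1*41^1*257^(-1)*761^1*5231^( -1)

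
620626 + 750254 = 1370880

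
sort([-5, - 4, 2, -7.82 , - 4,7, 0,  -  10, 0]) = [ - 10, - 7.82 , - 5,-4, - 4,0, 0, 2,7]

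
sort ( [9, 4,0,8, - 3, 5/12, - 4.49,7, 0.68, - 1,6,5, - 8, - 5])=[-8, - 5, -4.49, -3, - 1,0, 5/12,0.68, 4, 5,6, 7, 8, 9]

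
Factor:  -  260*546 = -141960 = - 2^3*3^1*5^1*7^1*13^2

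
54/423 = 6/47 = 0.13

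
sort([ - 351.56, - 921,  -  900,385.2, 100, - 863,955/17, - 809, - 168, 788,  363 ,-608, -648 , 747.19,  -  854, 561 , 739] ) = [-921, - 900, - 863 ,  -  854, - 809 , - 648,- 608, - 351.56, - 168 , 955/17, 100, 363, 385.2,  561, 739,747.19,  788]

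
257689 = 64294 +193395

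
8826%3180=2466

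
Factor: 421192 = 2^3*  17^1*19^1*163^1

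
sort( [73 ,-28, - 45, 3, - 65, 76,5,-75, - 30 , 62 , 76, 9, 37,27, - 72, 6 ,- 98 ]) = [ - 98, -75, - 72,- 65,-45, - 30, - 28 , 3, 5,6, 9,27,37, 62,73, 76,  76 ] 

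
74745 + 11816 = 86561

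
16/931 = 16/931  =  0.02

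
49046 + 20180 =69226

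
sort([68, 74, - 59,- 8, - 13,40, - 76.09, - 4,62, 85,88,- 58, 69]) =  [ -76.09, - 59,  -  58, - 13, - 8, - 4,40,62, 68,69,  74,85,88] 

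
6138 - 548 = 5590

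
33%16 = 1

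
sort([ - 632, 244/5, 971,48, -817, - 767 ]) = [ - 817,-767 , - 632,  48, 244/5, 971]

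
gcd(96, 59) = 1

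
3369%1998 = 1371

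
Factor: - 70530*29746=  - 2^2* 3^1*5^1 * 107^1 * 139^1*2351^1 = - 2097985380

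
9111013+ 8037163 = 17148176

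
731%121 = 5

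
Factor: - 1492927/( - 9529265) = 5^( - 1 )*17^( - 1)*71^( - 1)*97^1*1579^( - 1 )*15391^1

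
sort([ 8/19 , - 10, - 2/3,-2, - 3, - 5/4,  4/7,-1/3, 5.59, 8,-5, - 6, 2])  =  [-10, - 6, - 5 ,  -  3,-2, - 5/4, - 2/3, - 1/3, 8/19,  4/7,2, 5.59, 8]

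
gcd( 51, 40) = 1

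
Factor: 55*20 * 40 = 44000=2^5* 5^3*11^1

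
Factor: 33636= 2^2*3^1*2803^1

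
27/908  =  27/908  =  0.03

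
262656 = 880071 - 617415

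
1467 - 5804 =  - 4337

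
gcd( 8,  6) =2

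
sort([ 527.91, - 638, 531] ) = [ - 638 , 527.91, 531 ]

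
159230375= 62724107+96506268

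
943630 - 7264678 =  - 6321048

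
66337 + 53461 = 119798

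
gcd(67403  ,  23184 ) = 7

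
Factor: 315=3^2*5^1*7^1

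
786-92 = 694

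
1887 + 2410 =4297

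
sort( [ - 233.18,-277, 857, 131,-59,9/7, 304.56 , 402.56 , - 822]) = [ - 822,-277, - 233.18, - 59, 9/7, 131, 304.56,402.56, 857]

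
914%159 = 119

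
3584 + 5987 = 9571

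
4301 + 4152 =8453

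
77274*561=43350714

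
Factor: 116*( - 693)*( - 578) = 2^3*3^2*7^1 * 11^1*17^2*29^1  =  46464264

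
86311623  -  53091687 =33219936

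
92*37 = 3404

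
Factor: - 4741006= -2^1*2370503^1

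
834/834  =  1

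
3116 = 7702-4586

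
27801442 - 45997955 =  - 18196513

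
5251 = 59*89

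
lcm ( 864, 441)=42336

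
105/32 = 105/32 = 3.28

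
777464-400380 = 377084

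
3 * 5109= 15327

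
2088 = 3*696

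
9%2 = 1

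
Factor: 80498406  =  2^1 * 3^1*61^1* 219941^1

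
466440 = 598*780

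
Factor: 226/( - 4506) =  - 3^(- 1)*113^1*751^( - 1 ) = - 113/2253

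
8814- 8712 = 102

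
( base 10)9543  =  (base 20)13H3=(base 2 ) 10010101000111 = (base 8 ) 22507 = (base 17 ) 1g06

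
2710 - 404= 2306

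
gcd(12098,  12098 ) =12098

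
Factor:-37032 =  - 2^3*3^1*1543^1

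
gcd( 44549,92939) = 1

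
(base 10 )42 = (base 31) 1b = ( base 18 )26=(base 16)2a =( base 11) 39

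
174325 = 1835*95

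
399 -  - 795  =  1194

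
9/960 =3/320 = 0.01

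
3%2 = 1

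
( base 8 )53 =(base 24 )1j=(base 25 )1i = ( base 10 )43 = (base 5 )133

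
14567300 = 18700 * 779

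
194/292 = 97/146= 0.66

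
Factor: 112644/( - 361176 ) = - 63/202 = -  2^( - 1)*3^2*7^1*101^( - 1 )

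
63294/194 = 31647/97 = 326.26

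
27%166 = 27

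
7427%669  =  68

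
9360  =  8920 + 440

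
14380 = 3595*4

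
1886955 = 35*53913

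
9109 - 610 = 8499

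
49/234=49/234 = 0.21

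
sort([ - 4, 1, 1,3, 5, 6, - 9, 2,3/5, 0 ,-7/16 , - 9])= [  -  9, - 9,  -  4, - 7/16,0,  3/5,  1, 1,2,3, 5, 6] 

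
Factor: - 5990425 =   -  5^2*7^1*34231^1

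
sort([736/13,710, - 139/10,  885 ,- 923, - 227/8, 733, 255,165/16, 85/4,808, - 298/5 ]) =[ - 923,  -  298/5, - 227/8, - 139/10,165/16,85/4,736/13,255,710, 733, 808, 885]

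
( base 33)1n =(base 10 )56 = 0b111000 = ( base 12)48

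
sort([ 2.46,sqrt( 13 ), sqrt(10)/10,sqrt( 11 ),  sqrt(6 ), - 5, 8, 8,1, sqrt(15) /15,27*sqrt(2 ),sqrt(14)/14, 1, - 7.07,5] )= [ - 7.07, - 5,sqrt(15 )/15,sqrt(14 ) /14, sqrt(10) /10,1,1, sqrt(6),  2.46, sqrt( 11),sqrt(13),5,  8,8 , 27*sqrt (2)]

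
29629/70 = 423 + 19/70 = 423.27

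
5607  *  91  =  510237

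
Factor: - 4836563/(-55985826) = 2^( - 1) * 3^( - 1)*13^(  -  1) * 193^( - 1 ) * 3719^( - 1 )*4836563^1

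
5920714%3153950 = 2766764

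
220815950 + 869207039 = 1090022989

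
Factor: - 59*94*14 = - 77644 = - 2^2*7^1*47^1*59^1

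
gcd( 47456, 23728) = 23728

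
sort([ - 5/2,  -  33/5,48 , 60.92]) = [ - 33/5, - 5/2, 48 , 60.92 ] 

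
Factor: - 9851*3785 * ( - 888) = 33109999080 =2^3*3^1*5^1*37^1*757^1*9851^1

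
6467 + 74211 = 80678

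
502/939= 502/939  =  0.53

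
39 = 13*3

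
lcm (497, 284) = 1988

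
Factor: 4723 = 4723^1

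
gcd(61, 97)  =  1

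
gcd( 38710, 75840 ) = 790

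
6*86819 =520914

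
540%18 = 0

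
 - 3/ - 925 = 3/925 = 0.00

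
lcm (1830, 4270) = 12810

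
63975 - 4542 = 59433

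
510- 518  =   - 8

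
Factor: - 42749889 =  - 3^1*7^1 *13^1*156593^1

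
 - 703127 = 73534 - 776661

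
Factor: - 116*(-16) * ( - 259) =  - 2^6*7^1* 29^1*37^1 =-480704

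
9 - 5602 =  - 5593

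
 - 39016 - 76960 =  - 115976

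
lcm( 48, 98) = 2352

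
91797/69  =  30599/23 =1330.39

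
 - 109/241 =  - 109/241 =-0.45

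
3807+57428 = 61235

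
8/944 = 1/118 =0.01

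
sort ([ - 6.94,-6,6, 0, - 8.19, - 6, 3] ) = [ - 8.19,-6.94, - 6, - 6, 0,3,  6]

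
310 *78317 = 24278270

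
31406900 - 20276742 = 11130158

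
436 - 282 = 154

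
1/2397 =1/2397 = 0.00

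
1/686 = 1/686 = 0.00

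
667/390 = 667/390 = 1.71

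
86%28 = 2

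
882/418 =441/209= 2.11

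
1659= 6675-5016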